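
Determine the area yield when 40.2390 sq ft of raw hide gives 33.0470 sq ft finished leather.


Formula: Yield = finished / raw * 100
Substituting: Yield = 33.0470 / 40.2390 * 100
Result: 82.1268 %


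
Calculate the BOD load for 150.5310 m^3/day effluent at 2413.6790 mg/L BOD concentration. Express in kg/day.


Formula: BOD_load = volume * conc / 1000
Substituting: BOD_load = 150.5310 * 2413.6790 / 1000
Result: 363.3335 kg/day


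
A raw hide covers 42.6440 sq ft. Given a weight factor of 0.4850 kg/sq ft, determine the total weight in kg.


Formula: Weight = area * weight_per_sqft
Substituting: Weight = 42.6440 * 0.4850
Result: 20.6823 kg


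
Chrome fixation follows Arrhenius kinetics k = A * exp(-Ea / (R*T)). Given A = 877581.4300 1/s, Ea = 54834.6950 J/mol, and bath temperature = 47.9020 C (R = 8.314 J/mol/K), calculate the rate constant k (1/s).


T_K = T_C + 273.15 = 47.9020 + 273.15 = 321.0520 K
exponent = -Ea / (R * T_K) = -54834.6950 / (8.314 * 321.0520) = -20.5433
k = A * exp(exponent) = 877581.4300 * exp(-20.5433) = 0.00105063 1/s


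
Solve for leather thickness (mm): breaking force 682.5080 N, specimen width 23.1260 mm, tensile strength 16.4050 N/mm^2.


Formula: t = F / (TS * w)
Substituting: t = 682.5080 / (16.4050 * 23.1260)
Result: 1.7990 mm


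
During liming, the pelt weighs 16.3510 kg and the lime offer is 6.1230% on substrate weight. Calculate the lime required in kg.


Formula: Lime = substrate * pct / 100
Substituting: Lime = 16.3510 * 6.1230 / 100
Result: 1.0012 kg


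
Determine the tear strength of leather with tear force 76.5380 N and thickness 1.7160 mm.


Formula: Tear strength = force / thickness
Substituting: Tear strength = 76.5380 / 1.7160
Result: 44.6026 N/mm


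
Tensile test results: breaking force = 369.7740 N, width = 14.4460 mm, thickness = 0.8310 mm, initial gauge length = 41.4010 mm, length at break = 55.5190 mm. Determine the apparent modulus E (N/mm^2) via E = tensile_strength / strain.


TS = F / (w * t) = 369.7740 / (14.4460 * 0.8310) = 30.8026 N/mm^2
strain = (Lf - L0) / L0 = (55.5190 - 41.4010) / 41.4010 = 0.3410
E = TS / strain = 30.8026 / 0.3410 = 90.3286 N/mm^2


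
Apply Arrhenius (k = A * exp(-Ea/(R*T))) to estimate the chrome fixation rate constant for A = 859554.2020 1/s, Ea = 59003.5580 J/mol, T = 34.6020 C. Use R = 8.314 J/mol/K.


T_K = T_C + 273.15 = 34.6020 + 273.15 = 307.7520 K
exponent = -Ea / (R * T_K) = -59003.5580 / (8.314 * 307.7520) = -23.0604
k = A * exp(exponent) = 859554.2020 * exp(-23.0604) = 8.3034e-05 1/s


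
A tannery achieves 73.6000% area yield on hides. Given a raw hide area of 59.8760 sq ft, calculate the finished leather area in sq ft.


Formula: finished = raw * yield / 100
Substituting: finished = 59.8760 * 73.6000 / 100
Result: 44.0687 sq ft


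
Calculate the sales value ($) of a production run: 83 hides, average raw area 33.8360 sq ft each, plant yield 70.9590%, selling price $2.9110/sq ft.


Raw_total = N * avg_area = 83 * 33.8360 = 2808.3880 sq ft
Finished = Raw_total * yield / 100 = 2808.3880 * 70.9590 / 100 = 1992.8040 sq ft
Value = Finished * price = 1992.8040 * 2.9110 = 5801.0526 $


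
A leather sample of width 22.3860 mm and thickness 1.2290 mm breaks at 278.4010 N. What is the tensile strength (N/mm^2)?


Formula: TS = force / (width * thickness)
Substituting: TS = 278.4010 / (22.3860 * 1.2290)
Result: 10.1191 N/mm^2


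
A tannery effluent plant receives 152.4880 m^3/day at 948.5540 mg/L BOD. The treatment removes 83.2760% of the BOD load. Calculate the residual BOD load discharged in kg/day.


Load_in = volume * conc / 1000 = 152.4880 * 948.5540 / 1000 = 144.6431 kg/day
Removed = Load_in * eff / 100 = 144.6431 * 83.2760 / 100 = 120.4530 kg/day
Load_out = Load_in - Removed = 144.6431 - 120.4530 = 24.1901 kg/day


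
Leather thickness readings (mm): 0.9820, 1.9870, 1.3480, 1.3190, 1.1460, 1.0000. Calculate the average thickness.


Formula: Average = sum / n
Substituting: Average = 7.7820 / 6
Result: 1.2970 mm


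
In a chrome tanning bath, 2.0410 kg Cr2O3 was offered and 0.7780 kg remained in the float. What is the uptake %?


Formula: Uptake = (offered - residual) / offered * 100
Substituting: Uptake = (2.0410 - 0.7780) / 2.0410 * 100
Result: 61.8814 %


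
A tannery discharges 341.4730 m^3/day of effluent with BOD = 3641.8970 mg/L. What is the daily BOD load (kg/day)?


Formula: BOD_load = volume * conc / 1000
Substituting: BOD_load = 341.4730 * 3641.8970 / 1000
Result: 1243.6095 kg/day


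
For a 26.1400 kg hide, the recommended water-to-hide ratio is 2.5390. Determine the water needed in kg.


Formula: Water = hide_weight * ratio
Substituting: Water = 26.1400 * 2.5390
Result: 66.3695 kg


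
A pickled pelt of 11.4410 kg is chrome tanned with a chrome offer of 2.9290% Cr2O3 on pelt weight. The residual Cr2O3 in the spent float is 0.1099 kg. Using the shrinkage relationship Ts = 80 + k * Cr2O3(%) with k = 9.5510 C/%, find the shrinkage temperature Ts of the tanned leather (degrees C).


Offered = pelt * offer_pct / 100 = 11.4410 * 2.9290 / 100 = 0.3351 kg
Uptake = offered - residual = 0.3351 - 0.1099 = 0.2252 kg
Cr2O3% on pelt = uptake / pelt * 100 = 0.2252 / 11.4410 * 100 = 1.9684 %
Ts = 80 + k * Cr2O3% = 80 + 9.5510 * 1.9684 = 98.8004 C


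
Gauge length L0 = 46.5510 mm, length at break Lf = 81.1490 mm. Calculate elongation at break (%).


Formula: Elongation = (Lf - L0) / L0 * 100
Substituting: Elongation = (81.1490 - 46.5510) / 46.5510 * 100
Result: 74.3228 %


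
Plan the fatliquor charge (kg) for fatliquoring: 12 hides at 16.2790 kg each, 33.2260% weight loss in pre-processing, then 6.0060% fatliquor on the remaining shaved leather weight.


Total_raw = N * avg_wt = 12 * 16.2790 = 195.3480 kg
Substrate = Total_raw * (1 - loss/100) = 195.3480 * (1 - 33.2260/100) = 130.4417 kg
Fat = Substrate * pct / 100 = 130.4417 * 6.0060 / 100 = 7.8343 kg


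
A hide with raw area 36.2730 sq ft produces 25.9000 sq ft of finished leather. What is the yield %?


Formula: Yield = finished / raw * 100
Substituting: Yield = 25.9000 / 36.2730 * 100
Result: 71.4030 %


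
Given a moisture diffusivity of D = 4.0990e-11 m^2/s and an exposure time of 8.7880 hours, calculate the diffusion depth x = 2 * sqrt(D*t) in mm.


t = 8.7880 hr * 3600 = 31636.8000 s
D * t = 4.0990e-11 * 31636.8000 = 1.2968e-06
x = 2 * sqrt(D*t) = 2 * sqrt(1.2968e-06) = 0.00227754 m = 2.2775 mm


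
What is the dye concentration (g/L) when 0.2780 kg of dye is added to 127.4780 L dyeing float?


Formula: Conc = dye_mass(kg) / volume(L) * 1000
Substituting: Conc = 0.2780 / 127.4780 * 1000
Result: 2.1808 g/L


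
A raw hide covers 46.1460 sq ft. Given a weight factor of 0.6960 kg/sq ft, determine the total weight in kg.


Formula: Weight = area * weight_per_sqft
Substituting: Weight = 46.1460 * 0.6960
Result: 32.1176 kg


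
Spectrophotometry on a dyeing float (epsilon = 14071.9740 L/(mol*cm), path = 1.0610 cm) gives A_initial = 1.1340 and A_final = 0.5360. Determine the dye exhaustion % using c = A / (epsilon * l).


c_initial = A_i / (epsilon * l) = 1.1340 / (14071.9740 * 1.0610) = 7.5953e-05 mol/L
c_final = A_f / (epsilon * l) = 0.5360 / (14071.9740 * 1.0610) = 3.5900e-05 mol/L
Exhaustion = (c_initial - c_final) / c_initial * 100 = (7.5953e-05 - 3.5900e-05) / 7.5953e-05 * 100 = 52.7337 %


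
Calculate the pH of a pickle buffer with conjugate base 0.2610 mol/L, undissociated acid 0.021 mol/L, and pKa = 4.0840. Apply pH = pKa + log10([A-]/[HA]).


ratio = [A-] / [HA] = 0.2610 / 0.021 = 12.4286
log10(ratio) = 1.0944
pH = pKa + log10(ratio) = 4.0840 + 1.0944 = 5.1784


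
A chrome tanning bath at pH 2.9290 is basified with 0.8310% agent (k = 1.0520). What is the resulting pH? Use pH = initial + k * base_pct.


Formula: pH_final = pH_initial + k * base_pct
Substituting: pH_final = 2.9290 + 1.0520 * 0.8310
Result: 3.8032


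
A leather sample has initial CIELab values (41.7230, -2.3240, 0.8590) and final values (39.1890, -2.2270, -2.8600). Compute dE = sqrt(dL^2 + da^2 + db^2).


dL = -2.5340, da = 0.097, db = -3.7190
dE = sqrt((-2.5340)^2 + 0.097^2 + (-3.7190)^2) = 4.5013


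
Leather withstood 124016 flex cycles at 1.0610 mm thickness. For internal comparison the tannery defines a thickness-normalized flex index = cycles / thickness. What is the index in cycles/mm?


Formula: Index = cycles / thickness
Substituting: Index = 124016 / 1.0610
Result: 116885.9566 cycles/mm


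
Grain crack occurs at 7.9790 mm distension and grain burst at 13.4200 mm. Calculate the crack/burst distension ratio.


Formula: Ratio = crack / burst
Substituting: Ratio = 7.9790 / 13.4200
Result: 0.5946


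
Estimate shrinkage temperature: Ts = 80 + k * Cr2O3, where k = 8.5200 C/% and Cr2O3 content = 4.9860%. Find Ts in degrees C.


Formula: Ts = 80 + k * Cr2O3
Substituting: Ts = 80 + 8.5200 * 4.9860
Result: 122.4807 C


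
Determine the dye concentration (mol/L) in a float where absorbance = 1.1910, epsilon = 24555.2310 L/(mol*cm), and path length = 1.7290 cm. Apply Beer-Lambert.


Formula: c = A / (epsilon * l)
Substituting: c = 1.1910 / (24555.2310 * 1.7290)
Result: 2.8053e-05 mol/L


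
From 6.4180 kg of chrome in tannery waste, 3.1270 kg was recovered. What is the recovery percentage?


Formula: Recovery = recovered / input * 100
Substituting: Recovery = 3.1270 / 6.4180 * 100
Result: 48.7223 %


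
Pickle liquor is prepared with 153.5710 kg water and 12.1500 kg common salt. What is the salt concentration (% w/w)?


Formula: Conc = salt / (water + salt) * 100
Substituting: Conc = 12.1500 / (153.5710 + 12.1500) * 100
Result: 7.3316 %


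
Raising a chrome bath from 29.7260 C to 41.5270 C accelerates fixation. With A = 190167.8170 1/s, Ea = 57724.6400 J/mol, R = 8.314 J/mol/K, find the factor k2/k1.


T1 = 29.7260 + 273.15 = 302.8760 K; T2 = 41.5270 + 273.15 = 314.6770 K
k1 = A * exp(-Ea/(R*T1)) = 190167.8170 * exp(-57724.6400/(8.314*302.8760)) = 2.1060e-05 1/s
k2 = A * exp(-Ea/(R*T2)) = 190167.8170 * exp(-57724.6400/(8.314*314.6770)) = 4.9753e-05 1/s
k2/k1 = 4.9753e-05 / 2.1060e-05 = 2.3624


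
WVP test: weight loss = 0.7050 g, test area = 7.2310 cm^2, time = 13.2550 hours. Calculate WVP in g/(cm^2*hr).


Formula: WVP = loss / (area * time)
Substituting: WVP = 0.7050 / (7.2310 * 13.2550)
Result: 0.00735548 g/(cm^2*hr)


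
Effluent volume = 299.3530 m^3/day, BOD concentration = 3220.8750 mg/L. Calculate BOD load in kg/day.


Formula: BOD_load = volume * conc / 1000
Substituting: BOD_load = 299.3530 * 3220.8750 / 1000
Result: 964.1786 kg/day


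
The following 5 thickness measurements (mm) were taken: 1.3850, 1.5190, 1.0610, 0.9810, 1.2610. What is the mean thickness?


Formula: Average = sum / n
Substituting: Average = 6.2070 / 5
Result: 1.2414 mm


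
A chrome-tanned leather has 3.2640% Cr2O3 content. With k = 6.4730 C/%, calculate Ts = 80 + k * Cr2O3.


Formula: Ts = 80 + k * Cr2O3
Substituting: Ts = 80 + 6.4730 * 3.2640
Result: 101.1279 C


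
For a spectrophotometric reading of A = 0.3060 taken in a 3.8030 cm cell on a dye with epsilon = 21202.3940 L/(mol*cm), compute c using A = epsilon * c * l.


Formula: c = A / (epsilon * l)
Substituting: c = 0.3060 / (21202.3940 * 3.8030)
Result: 3.7950e-06 mol/L


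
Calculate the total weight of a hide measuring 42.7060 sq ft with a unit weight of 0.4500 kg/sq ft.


Formula: Weight = area * weight_per_sqft
Substituting: Weight = 42.7060 * 0.4500
Result: 19.2177 kg


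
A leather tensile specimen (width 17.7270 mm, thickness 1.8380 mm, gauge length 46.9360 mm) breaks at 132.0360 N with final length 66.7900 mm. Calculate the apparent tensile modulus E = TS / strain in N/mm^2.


TS = F / (w * t) = 132.0360 / (17.7270 * 1.8380) = 4.0524 N/mm^2
strain = (Lf - L0) / L0 = (66.7900 - 46.9360) / 46.9360 = 0.4230
E = TS / strain = 4.0524 / 0.4230 = 9.5801 N/mm^2


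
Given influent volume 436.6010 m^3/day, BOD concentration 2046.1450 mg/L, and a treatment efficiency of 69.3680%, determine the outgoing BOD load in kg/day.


Load_in = volume * conc / 1000 = 436.6010 * 2046.1450 / 1000 = 893.3490 kg/day
Removed = Load_in * eff / 100 = 893.3490 * 69.3680 / 100 = 619.6983 kg/day
Load_out = Load_in - Removed = 893.3490 - 619.6983 = 273.6507 kg/day


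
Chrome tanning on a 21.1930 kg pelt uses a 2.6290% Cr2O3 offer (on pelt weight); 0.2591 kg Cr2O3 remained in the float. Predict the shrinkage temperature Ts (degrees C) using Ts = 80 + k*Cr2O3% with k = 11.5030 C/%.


Offered = pelt * offer_pct / 100 = 21.1930 * 2.6290 / 100 = 0.5572 kg
Uptake = offered - residual = 0.5572 - 0.2591 = 0.2981 kg
Cr2O3% on pelt = uptake / pelt * 100 = 0.2981 / 21.1930 * 100 = 1.4064 %
Ts = 80 + k * Cr2O3% = 80 + 11.5030 * 1.4064 = 96.1781 C


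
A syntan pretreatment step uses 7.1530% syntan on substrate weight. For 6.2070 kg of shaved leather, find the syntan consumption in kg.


Formula: Syntan = substrate * pct / 100
Substituting: Syntan = 6.2070 * 7.1530 / 100
Result: 0.4440 kg


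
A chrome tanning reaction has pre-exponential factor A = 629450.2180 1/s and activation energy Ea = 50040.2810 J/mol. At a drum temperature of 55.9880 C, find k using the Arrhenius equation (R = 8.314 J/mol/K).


T_K = T_C + 273.15 = 55.9880 + 273.15 = 329.1380 K
exponent = -Ea / (R * T_K) = -50040.2810 / (8.314 * 329.1380) = -18.2865
k = A * exp(exponent) = 629450.2180 * exp(-18.2865) = 0.00719806 1/s


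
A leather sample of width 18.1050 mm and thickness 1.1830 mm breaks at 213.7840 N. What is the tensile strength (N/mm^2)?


Formula: TS = force / (width * thickness)
Substituting: TS = 213.7840 / (18.1050 * 1.1830)
Result: 9.9814 N/mm^2


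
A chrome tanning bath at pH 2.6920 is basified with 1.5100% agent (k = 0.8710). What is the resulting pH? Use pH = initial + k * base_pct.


Formula: pH_final = pH_initial + k * base_pct
Substituting: pH_final = 2.6920 + 0.8710 * 1.5100
Result: 4.0072


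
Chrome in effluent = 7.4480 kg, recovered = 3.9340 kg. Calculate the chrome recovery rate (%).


Formula: Recovery = recovered / input * 100
Substituting: Recovery = 3.9340 / 7.4480 * 100
Result: 52.8195 %


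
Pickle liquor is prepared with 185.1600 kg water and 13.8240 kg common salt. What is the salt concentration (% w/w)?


Formula: Conc = salt / (water + salt) * 100
Substituting: Conc = 13.8240 / (185.1600 + 13.8240) * 100
Result: 6.9473 %


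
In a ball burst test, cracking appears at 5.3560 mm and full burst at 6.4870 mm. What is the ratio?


Formula: Ratio = crack / burst
Substituting: Ratio = 5.3560 / 6.4870
Result: 0.8257


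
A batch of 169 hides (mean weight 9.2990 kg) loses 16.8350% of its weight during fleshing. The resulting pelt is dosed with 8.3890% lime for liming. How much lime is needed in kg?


Total_raw = N * avg_wt = 169 * 9.2990 = 1571.5310 kg
Substrate = Total_raw * (1 - loss/100) = 1571.5310 * (1 - 16.8350/100) = 1306.9638 kg
Lime = Substrate * pct / 100 = 1306.9638 * 8.3890 / 100 = 109.6412 kg


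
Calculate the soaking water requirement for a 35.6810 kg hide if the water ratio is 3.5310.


Formula: Water = hide_weight * ratio
Substituting: Water = 35.6810 * 3.5310
Result: 125.9896 kg


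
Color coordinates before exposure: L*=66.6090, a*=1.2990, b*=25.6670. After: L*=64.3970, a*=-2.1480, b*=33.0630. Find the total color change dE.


dL = -2.2120, da = -3.4470, db = 7.3960
dE = sqrt((-2.2120)^2 + (-3.4470)^2 + 7.3960^2) = 8.4543


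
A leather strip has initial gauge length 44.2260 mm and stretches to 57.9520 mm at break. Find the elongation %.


Formula: Elongation = (Lf - L0) / L0 * 100
Substituting: Elongation = (57.9520 - 44.2260) / 44.2260 * 100
Result: 31.0360 %


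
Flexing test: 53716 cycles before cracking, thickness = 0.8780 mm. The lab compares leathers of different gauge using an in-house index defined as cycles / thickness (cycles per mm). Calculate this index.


Formula: Index = cycles / thickness
Substituting: Index = 53716 / 0.8780
Result: 61179.9544 cycles/mm


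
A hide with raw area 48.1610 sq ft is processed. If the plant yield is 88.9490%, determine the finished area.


Formula: finished = raw * yield / 100
Substituting: finished = 48.1610 * 88.9490 / 100
Result: 42.8387 sq ft


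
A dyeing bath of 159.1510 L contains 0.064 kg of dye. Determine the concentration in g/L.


Formula: Conc = dye_mass(kg) / volume(L) * 1000
Substituting: Conc = 0.064 / 159.1510 * 1000
Result: 0.4021 g/L


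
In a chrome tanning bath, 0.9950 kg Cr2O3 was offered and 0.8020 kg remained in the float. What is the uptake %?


Formula: Uptake = (offered - residual) / offered * 100
Substituting: Uptake = (0.9950 - 0.8020) / 0.9950 * 100
Result: 19.3970 %


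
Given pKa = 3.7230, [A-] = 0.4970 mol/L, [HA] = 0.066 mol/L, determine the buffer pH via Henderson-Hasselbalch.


ratio = [A-] / [HA] = 0.4970 / 0.066 = 7.5303
log10(ratio) = 0.8768
pH = pKa + log10(ratio) = 3.7230 + 0.8768 = 4.5998


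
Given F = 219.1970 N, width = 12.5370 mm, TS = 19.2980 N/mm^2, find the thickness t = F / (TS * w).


Formula: t = F / (TS * w)
Substituting: t = 219.1970 / (19.2980 * 12.5370)
Result: 0.9060 mm


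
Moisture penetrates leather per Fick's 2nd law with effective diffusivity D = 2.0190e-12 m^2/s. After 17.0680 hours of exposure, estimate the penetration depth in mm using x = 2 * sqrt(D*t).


t = 17.0680 hr * 3600 = 61444.8000 s
D * t = 2.0190e-12 * 61444.8000 = 1.2406e-07
x = 2 * sqrt(D*t) = 2 * sqrt(1.2406e-07) = 7.0443e-04 m = 0.7044 mm


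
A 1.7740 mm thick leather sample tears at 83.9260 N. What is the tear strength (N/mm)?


Formula: Tear strength = force / thickness
Substituting: Tear strength = 83.9260 / 1.7740
Result: 47.3089 N/mm


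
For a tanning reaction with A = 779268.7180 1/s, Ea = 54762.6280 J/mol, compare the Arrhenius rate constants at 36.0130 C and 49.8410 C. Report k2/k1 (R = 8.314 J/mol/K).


T1 = 36.0130 + 273.15 = 309.1630 K; T2 = 49.8410 + 273.15 = 322.9910 K
k1 = A * exp(-Ea/(R*T1)) = 779268.7180 * exp(-54762.6280/(8.314*309.1630)) = 4.3544e-04 1/s
k2 = A * exp(-Ea/(R*T2)) = 779268.7180 * exp(-54762.6280/(8.314*322.9910)) = 0.00108409 1/s
k2/k1 = 0.00108409 / 4.3544e-04 = 2.4896


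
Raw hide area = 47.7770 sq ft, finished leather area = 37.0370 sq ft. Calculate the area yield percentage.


Formula: Yield = finished / raw * 100
Substituting: Yield = 37.0370 / 47.7770 * 100
Result: 77.5206 %


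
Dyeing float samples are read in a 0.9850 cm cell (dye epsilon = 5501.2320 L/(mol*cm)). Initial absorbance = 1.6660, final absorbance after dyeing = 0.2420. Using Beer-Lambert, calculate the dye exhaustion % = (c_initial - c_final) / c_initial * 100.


c_initial = A_i / (epsilon * l) = 1.6660 / (5501.2320 * 0.9850) = 3.0745e-04 mol/L
c_final = A_f / (epsilon * l) = 0.2420 / (5501.2320 * 0.9850) = 4.4660e-05 mol/L
Exhaustion = (c_initial - c_final) / c_initial * 100 = (3.0745e-04 - 4.4660e-05) / 3.0745e-04 * 100 = 85.4742 %


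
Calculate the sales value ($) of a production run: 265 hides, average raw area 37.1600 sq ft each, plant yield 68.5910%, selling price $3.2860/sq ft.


Raw_total = N * avg_area = 265 * 37.1600 = 9847.4000 sq ft
Finished = Raw_total * yield / 100 = 9847.4000 * 68.5910 / 100 = 6754.4301 sq ft
Value = Finished * price = 6754.4301 * 3.2860 = 22195.0574 $


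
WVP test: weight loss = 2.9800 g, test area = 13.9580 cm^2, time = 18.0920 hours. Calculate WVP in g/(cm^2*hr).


Formula: WVP = loss / (area * time)
Substituting: WVP = 2.9800 / (13.9580 * 18.0920)
Result: 0.0118007 g/(cm^2*hr)


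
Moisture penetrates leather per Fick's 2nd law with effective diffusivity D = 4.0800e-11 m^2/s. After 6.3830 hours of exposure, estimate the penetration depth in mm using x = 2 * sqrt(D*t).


t = 6.3830 hr * 3600 = 22978.8000 s
D * t = 4.0800e-11 * 22978.8000 = 9.3754e-07
x = 2 * sqrt(D*t) = 2 * sqrt(9.3754e-07) = 0.00193653 m = 1.9365 mm


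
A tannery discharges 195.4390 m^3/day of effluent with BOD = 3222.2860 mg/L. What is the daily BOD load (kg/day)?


Formula: BOD_load = volume * conc / 1000
Substituting: BOD_load = 195.4390 * 3222.2860 / 1000
Result: 629.7604 kg/day


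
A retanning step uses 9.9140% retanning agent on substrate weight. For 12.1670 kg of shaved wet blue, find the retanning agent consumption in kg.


Formula: Retan = substrate * pct / 100
Substituting: Retan = 12.1670 * 9.9140 / 100
Result: 1.2062 kg


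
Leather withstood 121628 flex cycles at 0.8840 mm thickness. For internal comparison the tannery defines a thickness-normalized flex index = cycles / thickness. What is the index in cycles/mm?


Formula: Index = cycles / thickness
Substituting: Index = 121628 / 0.8840
Result: 137588.2353 cycles/mm


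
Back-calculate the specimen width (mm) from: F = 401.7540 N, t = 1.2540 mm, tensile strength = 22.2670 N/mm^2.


Formula: w = F / (TS * t)
Substituting: w = 401.7540 / (22.2670 * 1.2540)
Result: 14.3880 mm


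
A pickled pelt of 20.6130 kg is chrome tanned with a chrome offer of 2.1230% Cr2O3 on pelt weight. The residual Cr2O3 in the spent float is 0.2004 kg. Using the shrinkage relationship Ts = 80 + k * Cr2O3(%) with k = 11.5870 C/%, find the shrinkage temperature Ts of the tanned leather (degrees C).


Offered = pelt * offer_pct / 100 = 20.6130 * 2.1230 / 100 = 0.4376 kg
Uptake = offered - residual = 0.4376 - 0.2004 = 0.2372 kg
Cr2O3% on pelt = uptake / pelt * 100 = 0.2372 / 20.6130 * 100 = 1.1508 %
Ts = 80 + k * Cr2O3% = 80 + 11.5870 * 1.1508 = 93.3343 C


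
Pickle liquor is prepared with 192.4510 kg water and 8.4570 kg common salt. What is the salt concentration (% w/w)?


Formula: Conc = salt / (water + salt) * 100
Substituting: Conc = 8.4570 / (192.4510 + 8.4570) * 100
Result: 4.2094 %


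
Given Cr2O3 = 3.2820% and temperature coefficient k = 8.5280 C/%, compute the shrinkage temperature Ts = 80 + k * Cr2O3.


Formula: Ts = 80 + k * Cr2O3
Substituting: Ts = 80 + 8.5280 * 3.2820
Result: 107.9889 C


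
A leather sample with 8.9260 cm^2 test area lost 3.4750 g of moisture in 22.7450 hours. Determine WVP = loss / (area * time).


Formula: WVP = loss / (area * time)
Substituting: WVP = 3.4750 / (8.9260 * 22.7450)
Result: 0.0171164 g/(cm^2*hr)


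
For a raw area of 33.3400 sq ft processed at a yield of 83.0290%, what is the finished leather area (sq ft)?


Formula: finished = raw * yield / 100
Substituting: finished = 33.3400 * 83.0290 / 100
Result: 27.6819 sq ft


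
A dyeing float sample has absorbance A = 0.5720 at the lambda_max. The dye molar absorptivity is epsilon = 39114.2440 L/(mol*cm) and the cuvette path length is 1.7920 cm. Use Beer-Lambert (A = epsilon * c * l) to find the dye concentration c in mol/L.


Formula: c = A / (epsilon * l)
Substituting: c = 0.5720 / (39114.2440 * 1.7920)
Result: 8.1606e-06 mol/L


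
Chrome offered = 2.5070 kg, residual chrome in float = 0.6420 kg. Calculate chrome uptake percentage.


Formula: Uptake = (offered - residual) / offered * 100
Substituting: Uptake = (2.5070 - 0.6420) / 2.5070 * 100
Result: 74.3917 %


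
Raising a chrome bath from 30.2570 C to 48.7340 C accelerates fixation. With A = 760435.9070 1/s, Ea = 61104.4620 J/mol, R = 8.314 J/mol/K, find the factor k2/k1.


T1 = 30.2570 + 273.15 = 303.4070 K; T2 = 48.7340 + 273.15 = 321.8840 K
k1 = A * exp(-Ea/(R*T1)) = 760435.9070 * exp(-61104.4620/(8.314*303.4070)) = 2.2957e-05 1/s
k2 = A * exp(-Ea/(R*T2)) = 760435.9070 * exp(-61104.4620/(8.314*321.8840)) = 9.2216e-05 1/s
k2/k1 = 9.2216e-05 / 2.2957e-05 = 4.0168


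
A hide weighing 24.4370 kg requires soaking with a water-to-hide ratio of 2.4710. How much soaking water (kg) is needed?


Formula: Water = hide_weight * ratio
Substituting: Water = 24.4370 * 2.4710
Result: 60.3838 kg


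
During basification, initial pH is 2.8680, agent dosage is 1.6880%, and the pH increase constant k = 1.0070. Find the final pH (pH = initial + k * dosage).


Formula: pH_final = pH_initial + k * base_pct
Substituting: pH_final = 2.8680 + 1.0070 * 1.6880
Result: 4.5678


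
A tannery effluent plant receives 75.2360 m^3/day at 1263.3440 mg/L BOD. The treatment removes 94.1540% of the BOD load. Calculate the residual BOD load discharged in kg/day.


Load_in = volume * conc / 1000 = 75.2360 * 1263.3440 / 1000 = 95.0489 kg/day
Removed = Load_in * eff / 100 = 95.0489 * 94.1540 / 100 = 89.4924 kg/day
Load_out = Load_in - Removed = 95.0489 - 89.4924 = 5.5566 kg/day


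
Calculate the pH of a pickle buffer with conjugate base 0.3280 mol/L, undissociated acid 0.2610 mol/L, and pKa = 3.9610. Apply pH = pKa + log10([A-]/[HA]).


ratio = [A-] / [HA] = 0.3280 / 0.2610 = 1.2567
log10(ratio) = 0.0992333
pH = pKa + log10(ratio) = 3.9610 + 0.0992333 = 4.0602


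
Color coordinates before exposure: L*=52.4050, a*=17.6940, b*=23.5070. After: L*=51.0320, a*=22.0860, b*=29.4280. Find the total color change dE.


dL = -1.3730, da = 4.3920, db = 5.9210
dE = sqrt((-1.3730)^2 + 4.3920^2 + 5.9210^2) = 7.4989


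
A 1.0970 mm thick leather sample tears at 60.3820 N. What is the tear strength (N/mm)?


Formula: Tear strength = force / thickness
Substituting: Tear strength = 60.3820 / 1.0970
Result: 55.0428 N/mm


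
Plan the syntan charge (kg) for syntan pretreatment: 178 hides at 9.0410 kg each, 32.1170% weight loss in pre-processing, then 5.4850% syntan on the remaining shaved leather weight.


Total_raw = N * avg_wt = 178 * 9.0410 = 1609.2980 kg
Substrate = Total_raw * (1 - loss/100) = 1609.2980 * (1 - 32.1170/100) = 1092.4398 kg
Syntan = Substrate * pct / 100 = 1092.4398 * 5.4850 / 100 = 59.9203 kg


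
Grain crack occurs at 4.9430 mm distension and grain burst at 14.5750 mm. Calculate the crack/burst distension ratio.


Formula: Ratio = crack / burst
Substituting: Ratio = 4.9430 / 14.5750
Result: 0.3391


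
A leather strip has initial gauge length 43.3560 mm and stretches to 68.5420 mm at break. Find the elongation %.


Formula: Elongation = (Lf - L0) / L0 * 100
Substituting: Elongation = (68.5420 - 43.3560) / 43.3560 * 100
Result: 58.0912 %


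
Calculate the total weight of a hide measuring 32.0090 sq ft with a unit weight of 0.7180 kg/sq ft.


Formula: Weight = area * weight_per_sqft
Substituting: Weight = 32.0090 * 0.7180
Result: 22.9825 kg


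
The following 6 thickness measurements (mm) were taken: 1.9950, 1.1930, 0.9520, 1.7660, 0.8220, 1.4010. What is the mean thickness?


Formula: Average = sum / n
Substituting: Average = 8.1290 / 6
Result: 1.3548 mm


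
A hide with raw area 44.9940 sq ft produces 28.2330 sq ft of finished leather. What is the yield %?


Formula: Yield = finished / raw * 100
Substituting: Yield = 28.2330 / 44.9940 * 100
Result: 62.7484 %


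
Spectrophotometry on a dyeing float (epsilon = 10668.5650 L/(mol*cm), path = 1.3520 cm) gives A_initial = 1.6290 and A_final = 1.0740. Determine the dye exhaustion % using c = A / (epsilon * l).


c_initial = A_i / (epsilon * l) = 1.6290 / (10668.5650 * 1.3520) = 1.1294e-04 mol/L
c_final = A_f / (epsilon * l) = 1.0740 / (10668.5650 * 1.3520) = 7.4460e-05 mol/L
Exhaustion = (c_initial - c_final) / c_initial * 100 = (1.1294e-04 - 7.4460e-05) / 1.1294e-04 * 100 = 34.0700 %


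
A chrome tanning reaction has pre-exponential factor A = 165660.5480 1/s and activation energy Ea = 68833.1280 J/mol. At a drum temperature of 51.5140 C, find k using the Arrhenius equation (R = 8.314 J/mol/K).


T_K = T_C + 273.15 = 51.5140 + 273.15 = 324.6640 K
exponent = -Ea / (R * T_K) = -68833.1280 / (8.314 * 324.6640) = -25.5008
k = A * exp(exponent) = 165660.5480 * exp(-25.5008) = 1.3944e-06 1/s


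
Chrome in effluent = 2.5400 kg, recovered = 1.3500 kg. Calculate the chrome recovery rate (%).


Formula: Recovery = recovered / input * 100
Substituting: Recovery = 1.3500 / 2.5400 * 100
Result: 53.1496 %


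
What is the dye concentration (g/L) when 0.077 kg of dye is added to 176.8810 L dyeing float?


Formula: Conc = dye_mass(kg) / volume(L) * 1000
Substituting: Conc = 0.077 / 176.8810 * 1000
Result: 0.4353 g/L


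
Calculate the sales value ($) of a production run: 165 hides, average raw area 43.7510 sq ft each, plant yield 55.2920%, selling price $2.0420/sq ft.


Raw_total = N * avg_area = 165 * 43.7510 = 7218.9150 sq ft
Finished = Raw_total * yield / 100 = 7218.9150 * 55.2920 / 100 = 3991.4825 sq ft
Value = Finished * price = 3991.4825 * 2.0420 = 8150.6072 $


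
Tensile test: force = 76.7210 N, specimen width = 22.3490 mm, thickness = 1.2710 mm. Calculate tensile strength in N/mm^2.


Formula: TS = force / (width * thickness)
Substituting: TS = 76.7210 / (22.3490 * 1.2710)
Result: 2.7009 N/mm^2


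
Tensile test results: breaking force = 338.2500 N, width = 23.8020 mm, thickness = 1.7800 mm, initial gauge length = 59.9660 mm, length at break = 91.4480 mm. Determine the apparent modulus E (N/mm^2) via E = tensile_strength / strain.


TS = F / (w * t) = 338.2500 / (23.8020 * 1.7800) = 7.9837 N/mm^2
strain = (Lf - L0) / L0 = (91.4480 - 59.9660) / 59.9660 = 0.5250
E = TS / strain = 7.9837 / 0.5250 = 15.2071 N/mm^2


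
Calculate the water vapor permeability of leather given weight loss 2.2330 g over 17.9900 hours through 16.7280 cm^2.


Formula: WVP = loss / (area * time)
Substituting: WVP = 2.2330 / (16.7280 * 17.9900)
Result: 0.00742016 g/(cm^2*hr)


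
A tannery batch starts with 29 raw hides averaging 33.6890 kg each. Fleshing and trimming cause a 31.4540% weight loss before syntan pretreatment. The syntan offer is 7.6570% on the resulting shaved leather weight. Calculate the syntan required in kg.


Total_raw = N * avg_wt = 29 * 33.6890 = 976.9810 kg
Substrate = Total_raw * (1 - loss/100) = 976.9810 * (1 - 31.4540/100) = 669.6814 kg
Syntan = Substrate * pct / 100 = 669.6814 * 7.6570 / 100 = 51.2775 kg


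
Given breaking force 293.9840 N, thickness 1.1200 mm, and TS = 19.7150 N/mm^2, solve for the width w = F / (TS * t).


Formula: w = F / (TS * t)
Substituting: w = 293.9840 / (19.7150 * 1.1200)
Result: 13.3140 mm


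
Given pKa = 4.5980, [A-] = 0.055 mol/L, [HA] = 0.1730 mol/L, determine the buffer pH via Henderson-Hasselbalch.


ratio = [A-] / [HA] = 0.055 / 0.1730 = 0.3179
log10(ratio) = -0.4977
pH = pKa + log10(ratio) = 4.5980 - 0.4977 = 4.1003


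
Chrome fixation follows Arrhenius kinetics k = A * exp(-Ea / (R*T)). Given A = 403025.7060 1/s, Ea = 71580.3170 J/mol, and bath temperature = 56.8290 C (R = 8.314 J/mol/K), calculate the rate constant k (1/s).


T_K = T_C + 273.15 = 56.8290 + 273.15 = 329.9790 K
exponent = -Ea / (R * T_K) = -71580.3170 / (8.314 * 329.9790) = -26.0914
k = A * exp(exponent) = 403025.7060 * exp(-26.0914) = 1.8792e-06 1/s


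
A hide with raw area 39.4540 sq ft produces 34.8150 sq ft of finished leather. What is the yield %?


Formula: Yield = finished / raw * 100
Substituting: Yield = 34.8150 / 39.4540 * 100
Result: 88.2420 %


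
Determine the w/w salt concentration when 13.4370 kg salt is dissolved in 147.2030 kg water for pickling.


Formula: Conc = salt / (water + salt) * 100
Substituting: Conc = 13.4370 / (147.2030 + 13.4370) * 100
Result: 8.3647 %


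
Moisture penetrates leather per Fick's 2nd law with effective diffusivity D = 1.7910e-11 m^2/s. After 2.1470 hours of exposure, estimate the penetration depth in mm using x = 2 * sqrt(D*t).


t = 2.1470 hr * 3600 = 7729.2000 s
D * t = 1.7910e-11 * 7729.2000 = 1.3843e-07
x = 2 * sqrt(D*t) = 2 * sqrt(1.3843e-07) = 7.4412e-04 m = 0.7441 mm


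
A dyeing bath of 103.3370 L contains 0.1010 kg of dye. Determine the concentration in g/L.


Formula: Conc = dye_mass(kg) / volume(L) * 1000
Substituting: Conc = 0.1010 / 103.3370 * 1000
Result: 0.9774 g/L


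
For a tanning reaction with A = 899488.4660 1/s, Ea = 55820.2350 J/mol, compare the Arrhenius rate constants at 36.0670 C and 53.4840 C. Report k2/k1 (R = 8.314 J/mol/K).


T1 = 36.0670 + 273.15 = 309.2170 K; T2 = 53.4840 + 273.15 = 326.6340 K
k1 = A * exp(-Ea/(R*T1)) = 899488.4660 * exp(-55820.2350/(8.314*309.2170)) = 3.3434e-04 1/s
k2 = A * exp(-Ea/(R*T2)) = 899488.4660 * exp(-55820.2350/(8.314*326.6340)) = 0.00106418 1/s
k2/k1 = 0.00106418 / 3.3434e-04 = 3.1829


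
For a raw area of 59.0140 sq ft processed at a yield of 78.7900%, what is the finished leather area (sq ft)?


Formula: finished = raw * yield / 100
Substituting: finished = 59.0140 * 78.7900 / 100
Result: 46.4971 sq ft


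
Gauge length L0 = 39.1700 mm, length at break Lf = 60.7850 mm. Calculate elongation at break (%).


Formula: Elongation = (Lf - L0) / L0 * 100
Substituting: Elongation = (60.7850 - 39.1700) / 39.1700 * 100
Result: 55.1825 %


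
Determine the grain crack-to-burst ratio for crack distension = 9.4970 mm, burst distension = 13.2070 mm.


Formula: Ratio = crack / burst
Substituting: Ratio = 9.4970 / 13.2070
Result: 0.7191


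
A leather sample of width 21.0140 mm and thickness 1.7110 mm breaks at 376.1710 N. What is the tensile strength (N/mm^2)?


Formula: TS = force / (width * thickness)
Substituting: TS = 376.1710 / (21.0140 * 1.7110)
Result: 10.4623 N/mm^2


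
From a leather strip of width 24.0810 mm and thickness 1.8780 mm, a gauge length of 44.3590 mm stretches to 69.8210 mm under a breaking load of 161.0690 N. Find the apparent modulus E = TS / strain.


TS = F / (w * t) = 161.0690 / (24.0810 * 1.8780) = 3.5616 N/mm^2
strain = (Lf - L0) / L0 = (69.8210 - 44.3590) / 44.3590 = 0.5740
E = TS / strain = 3.5616 / 0.5740 = 6.2048 N/mm^2


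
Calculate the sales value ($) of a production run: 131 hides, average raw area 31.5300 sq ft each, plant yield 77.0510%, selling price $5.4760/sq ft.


Raw_total = N * avg_area = 131 * 31.5300 = 4130.4300 sq ft
Finished = Raw_total * yield / 100 = 4130.4300 * 77.0510 / 100 = 3182.5376 sq ft
Value = Finished * price = 3182.5376 * 5.4760 = 17427.5760 $


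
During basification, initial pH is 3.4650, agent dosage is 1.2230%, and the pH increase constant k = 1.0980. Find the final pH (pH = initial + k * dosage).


Formula: pH_final = pH_initial + k * base_pct
Substituting: pH_final = 3.4650 + 1.0980 * 1.2230
Result: 4.8079


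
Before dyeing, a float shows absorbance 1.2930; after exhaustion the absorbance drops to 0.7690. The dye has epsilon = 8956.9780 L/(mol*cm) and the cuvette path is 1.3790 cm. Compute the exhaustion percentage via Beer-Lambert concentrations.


c_initial = A_i / (epsilon * l) = 1.2930 / (8956.9780 * 1.3790) = 1.0468e-04 mol/L
c_final = A_f / (epsilon * l) = 0.7690 / (8956.9780 * 1.3790) = 6.2259e-05 mol/L
Exhaustion = (c_initial - c_final) / c_initial * 100 = (1.0468e-04 - 6.2259e-05) / 1.0468e-04 * 100 = 40.5259 %


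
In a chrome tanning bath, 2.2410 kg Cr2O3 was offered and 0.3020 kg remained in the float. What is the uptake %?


Formula: Uptake = (offered - residual) / offered * 100
Substituting: Uptake = (2.2410 - 0.3020) / 2.2410 * 100
Result: 86.5239 %


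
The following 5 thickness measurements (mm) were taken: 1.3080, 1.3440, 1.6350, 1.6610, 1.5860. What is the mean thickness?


Formula: Average = sum / n
Substituting: Average = 7.5340 / 5
Result: 1.5068 mm


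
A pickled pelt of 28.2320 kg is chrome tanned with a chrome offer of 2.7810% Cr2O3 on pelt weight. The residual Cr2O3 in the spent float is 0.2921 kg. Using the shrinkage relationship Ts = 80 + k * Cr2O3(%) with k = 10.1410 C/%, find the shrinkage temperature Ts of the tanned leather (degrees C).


Offered = pelt * offer_pct / 100 = 28.2320 * 2.7810 / 100 = 0.7851 kg
Uptake = offered - residual = 0.7851 - 0.2921 = 0.4930 kg
Cr2O3% on pelt = uptake / pelt * 100 = 0.4930 / 28.2320 * 100 = 1.7464 %
Ts = 80 + k * Cr2O3% = 80 + 10.1410 * 1.7464 = 97.7098 C


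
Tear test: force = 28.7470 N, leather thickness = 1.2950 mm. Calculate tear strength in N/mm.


Formula: Tear strength = force / thickness
Substituting: Tear strength = 28.7470 / 1.2950
Result: 22.1985 N/mm


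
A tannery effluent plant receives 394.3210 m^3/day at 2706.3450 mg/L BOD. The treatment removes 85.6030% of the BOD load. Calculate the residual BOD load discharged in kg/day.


Load_in = volume * conc / 1000 = 394.3210 * 2706.3450 / 1000 = 1067.1687 kg/day
Removed = Load_in * eff / 100 = 1067.1687 * 85.6030 / 100 = 913.5284 kg/day
Load_out = Load_in - Removed = 1067.1687 - 913.5284 = 153.6403 kg/day


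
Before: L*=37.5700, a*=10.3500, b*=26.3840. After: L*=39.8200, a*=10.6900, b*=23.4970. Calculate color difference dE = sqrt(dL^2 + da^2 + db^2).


dL = 2.2500, da = 0.3400, db = -2.8870
dE = sqrt(2.2500^2 + 0.3400^2 + (-2.8870)^2) = 3.6760


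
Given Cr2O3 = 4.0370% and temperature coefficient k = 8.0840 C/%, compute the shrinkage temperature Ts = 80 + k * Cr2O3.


Formula: Ts = 80 + k * Cr2O3
Substituting: Ts = 80 + 8.0840 * 4.0370
Result: 112.6351 C


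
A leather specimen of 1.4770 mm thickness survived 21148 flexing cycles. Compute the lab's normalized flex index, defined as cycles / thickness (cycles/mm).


Formula: Index = cycles / thickness
Substituting: Index = 21148 / 1.4770
Result: 14318.2126 cycles/mm


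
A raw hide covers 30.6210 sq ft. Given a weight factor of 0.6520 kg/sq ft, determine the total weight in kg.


Formula: Weight = area * weight_per_sqft
Substituting: Weight = 30.6210 * 0.6520
Result: 19.9649 kg


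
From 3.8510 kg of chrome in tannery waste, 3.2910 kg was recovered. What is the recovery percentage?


Formula: Recovery = recovered / input * 100
Substituting: Recovery = 3.2910 / 3.8510 * 100
Result: 85.4583 %


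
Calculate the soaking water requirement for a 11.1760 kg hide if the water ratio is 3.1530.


Formula: Water = hide_weight * ratio
Substituting: Water = 11.1760 * 3.1530
Result: 35.2379 kg


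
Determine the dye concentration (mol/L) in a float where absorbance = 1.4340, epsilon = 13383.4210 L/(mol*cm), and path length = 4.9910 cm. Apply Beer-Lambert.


Formula: c = A / (epsilon * l)
Substituting: c = 1.4340 / (13383.4210 * 4.9910)
Result: 2.1468e-05 mol/L


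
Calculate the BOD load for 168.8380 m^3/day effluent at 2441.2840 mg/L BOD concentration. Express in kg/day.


Formula: BOD_load = volume * conc / 1000
Substituting: BOD_load = 168.8380 * 2441.2840 / 1000
Result: 412.1815 kg/day


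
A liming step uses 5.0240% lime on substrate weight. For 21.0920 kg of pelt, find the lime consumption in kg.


Formula: Lime = substrate * pct / 100
Substituting: Lime = 21.0920 * 5.0240 / 100
Result: 1.0597 kg


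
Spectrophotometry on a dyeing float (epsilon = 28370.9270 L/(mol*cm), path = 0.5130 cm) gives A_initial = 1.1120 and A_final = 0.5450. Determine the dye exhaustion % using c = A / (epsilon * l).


c_initial = A_i / (epsilon * l) = 1.1120 / (28370.9270 * 0.5130) = 7.6404e-05 mol/L
c_final = A_f / (epsilon * l) = 0.5450 / (28370.9270 * 0.5130) = 3.7446e-05 mol/L
Exhaustion = (c_initial - c_final) / c_initial * 100 = (7.6404e-05 - 3.7446e-05) / 7.6404e-05 * 100 = 50.9892 %


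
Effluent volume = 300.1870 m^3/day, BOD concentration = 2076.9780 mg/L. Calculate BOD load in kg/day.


Formula: BOD_load = volume * conc / 1000
Substituting: BOD_load = 300.1870 * 2076.9780 / 1000
Result: 623.4818 kg/day


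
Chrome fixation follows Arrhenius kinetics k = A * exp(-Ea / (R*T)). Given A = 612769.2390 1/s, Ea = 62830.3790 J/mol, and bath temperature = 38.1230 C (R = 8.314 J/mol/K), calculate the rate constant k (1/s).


T_K = T_C + 273.15 = 38.1230 + 273.15 = 311.2730 K
exponent = -Ea / (R * T_K) = -62830.3790 / (8.314 * 311.2730) = -24.2783
k = A * exp(exponent) = 612769.2390 * exp(-24.2783) = 1.7513e-05 1/s


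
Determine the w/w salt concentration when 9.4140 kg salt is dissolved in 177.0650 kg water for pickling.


Formula: Conc = salt / (water + salt) * 100
Substituting: Conc = 9.4140 / (177.0650 + 9.4140) * 100
Result: 5.0483 %
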